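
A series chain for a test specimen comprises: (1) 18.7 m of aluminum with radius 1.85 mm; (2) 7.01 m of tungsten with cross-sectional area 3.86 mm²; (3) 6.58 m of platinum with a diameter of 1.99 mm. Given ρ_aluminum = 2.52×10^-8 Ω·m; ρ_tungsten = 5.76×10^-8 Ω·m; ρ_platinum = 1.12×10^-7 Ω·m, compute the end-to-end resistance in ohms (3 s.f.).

Seg 1: A = πr² = π(1.8500e-03 m)² = 1.075e-05 m²
R_1 = (2.52×10^-8)(18.7)/(1.075e-05) = 0.04383 Ω
Seg 2: A = 3.86 mm² = 3.860e-06 m²
R_2 = (5.76×10^-8)(7.01)/(3.860e-06) = 0.1046 Ω
Seg 3: A = π(d/2)² = π(9.9500e-04 m)² = 3.110e-06 m²
R_3 = (1.12×10^-7)(6.58)/(3.110e-06) = 0.2369 Ω
R_total = R_1 + R_2 + R_3 = 0.385 Ω

0.385 Ω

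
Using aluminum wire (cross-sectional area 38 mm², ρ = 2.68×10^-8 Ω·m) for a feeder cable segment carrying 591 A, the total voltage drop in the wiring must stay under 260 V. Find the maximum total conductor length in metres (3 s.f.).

A = 38 mm² = 3.800e-05 m²
L_max = V_max·A/(1·ρI) = (260)(3.800e-05)/(2.68×10^-8×591) = 624 m

624 m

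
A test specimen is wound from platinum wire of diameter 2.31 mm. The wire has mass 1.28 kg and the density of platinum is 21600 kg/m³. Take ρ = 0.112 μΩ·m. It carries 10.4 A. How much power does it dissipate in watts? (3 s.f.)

40.9 W

ρ = 0.112 μΩ·m = 1.12×10^-7 Ω·m
A = π(d/2)² = π(1.1550e-03 m)² = 4.1910e-06 m²
L = m/(density·A) = 1.28/(21600×4.1910e-06) = 14.14 m
R = ρL/A = (1.12×10^-7)(14.14)/(4.1910e-06) = 0.3779 Ω
P = I²R = (10.4)² × 0.3779 = 40.9 W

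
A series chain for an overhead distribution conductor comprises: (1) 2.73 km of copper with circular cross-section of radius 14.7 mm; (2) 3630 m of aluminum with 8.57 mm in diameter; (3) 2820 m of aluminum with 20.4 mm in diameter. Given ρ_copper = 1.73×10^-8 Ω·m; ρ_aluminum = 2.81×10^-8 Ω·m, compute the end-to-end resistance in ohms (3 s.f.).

2.08 Ω

Seg 1: A = πr² = π(1.4700e-02 m)² = 6.789e-04 m²
R_1 = (1.73×10^-8)(2730)/(6.789e-04) = 0.06957 Ω
Seg 2: A = π(d/2)² = π(4.2850e-03 m)² = 5.768e-05 m²
R_2 = (2.81×10^-8)(3630)/(5.768e-05) = 1.768 Ω
Seg 3: A = π(d/2)² = π(1.0200e-02 m)² = 3.269e-04 m²
R_3 = (2.81×10^-8)(2820)/(3.269e-04) = 0.2424 Ω
R_total = R_1 + R_2 + R_3 = 2.08 Ω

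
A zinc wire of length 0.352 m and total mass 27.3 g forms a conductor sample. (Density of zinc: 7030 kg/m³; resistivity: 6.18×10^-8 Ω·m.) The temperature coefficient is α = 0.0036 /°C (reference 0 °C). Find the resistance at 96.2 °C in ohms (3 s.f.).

0.00265 Ω

A = m/(density·L) = 0.0273/(7030×0.352) = 1.1032e-05 m²
R = ρL/A = (6.18×10^-8)(0.352)/(1.1032e-05) = 0.001972 Ω
R(96.2 °C) = 0.001972 × (1 + 0.0036×96.2) = 0.00265 Ω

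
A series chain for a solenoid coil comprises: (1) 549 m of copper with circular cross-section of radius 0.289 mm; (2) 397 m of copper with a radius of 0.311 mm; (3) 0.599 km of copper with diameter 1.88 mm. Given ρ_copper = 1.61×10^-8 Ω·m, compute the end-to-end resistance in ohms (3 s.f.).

58.2 Ω

Seg 1: A = πr² = π(2.8900e-04 m)² = 2.624e-07 m²
R_1 = (1.61×10^-8)(549)/(2.624e-07) = 33.69 Ω
Seg 2: A = πr² = π(3.1100e-04 m)² = 3.039e-07 m²
R_2 = (1.61×10^-8)(397)/(3.039e-07) = 21.04 Ω
Seg 3: A = π(d/2)² = π(9.4000e-04 m)² = 2.776e-06 m²
R_3 = (1.61×10^-8)(599)/(2.776e-06) = 3.474 Ω
R_total = R_1 + R_2 + R_3 = 58.2 Ω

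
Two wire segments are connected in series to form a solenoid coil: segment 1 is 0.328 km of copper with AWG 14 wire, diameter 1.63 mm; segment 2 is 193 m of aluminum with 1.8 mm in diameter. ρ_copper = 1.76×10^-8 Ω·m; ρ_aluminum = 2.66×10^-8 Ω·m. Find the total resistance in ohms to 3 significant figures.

4.78 Ω

Segment 1: A = π(1.63/2 mm)² = π(8.1500e-04 m)² = 2.087e-06 m²
R₁ = ρL/A = (1.76×10^-8)(328)/(2.087e-06) = 2.766 Ω
Segment 2: A = π(d/2)² = π(9.0000e-04 m)² = 2.545e-06 m²
R₂ = (2.66×10^-8)(193)/(2.545e-06) = 2.017 Ω
R = R₁ + R₂ = 4.78 Ω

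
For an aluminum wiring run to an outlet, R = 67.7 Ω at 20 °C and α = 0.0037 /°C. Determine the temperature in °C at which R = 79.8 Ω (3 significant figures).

68.3 °C

R = R₀(1 + α(T − T₀)) ⇒ T = T₀ + (R/R₀ − 1)/α
T = 20 + (79.8/67.7 − 1)/0.0037 = 20 + (0.1787)/0.0037 = 68.3 °C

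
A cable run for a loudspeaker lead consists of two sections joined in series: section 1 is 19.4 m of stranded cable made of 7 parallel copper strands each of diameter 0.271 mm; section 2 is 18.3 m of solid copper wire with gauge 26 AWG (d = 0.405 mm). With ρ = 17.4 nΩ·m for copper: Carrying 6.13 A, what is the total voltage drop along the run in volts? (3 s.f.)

20.3 V

ρ = 17.4 nΩ·m = 1.74×10^-8 Ω·m
Section 1: A_strand = π(1.3550e-04)² = 5.768e-08 m²; R₁ = ρL/(N·A_s) = (1.74×10^-8)(19.4)/(7×5.768e-08) = 0.836 Ω
Section 2: A = π(0.405/2 mm)² = π(2.0250e-04 m)² = 1.288e-07 m²
R₂ = (1.74×10^-8)(18.3)/(1.288e-07) = 2.472 Ω
R = R₁ + R₂ = 3.308 Ω
V = IR = 6.13 × 3.308 = 20.3 V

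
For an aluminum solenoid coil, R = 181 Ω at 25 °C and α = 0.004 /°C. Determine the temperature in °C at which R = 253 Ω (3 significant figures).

124 °C

R = R₀(1 + α(T − T₀)) ⇒ T = T₀ + (R/R₀ − 1)/α
T = 25 + (253/181 − 1)/0.004 = 25 + (0.3978)/0.004 = 124 °C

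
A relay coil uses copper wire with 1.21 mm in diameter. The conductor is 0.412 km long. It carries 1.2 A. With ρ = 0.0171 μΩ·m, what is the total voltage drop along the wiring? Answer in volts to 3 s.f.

7.35 V

ρ = 0.0171 μΩ·m = 1.71×10^-8 Ω·m
A = π(d/2)² = π(6.0500e-04 m)² = 1.150e-06 m²
R = ρL/A = (1.71×10^-8)(412)/(1.150e-06) = 6.127 Ω
V = IR = 1.2 × 6.127 = 7.35 V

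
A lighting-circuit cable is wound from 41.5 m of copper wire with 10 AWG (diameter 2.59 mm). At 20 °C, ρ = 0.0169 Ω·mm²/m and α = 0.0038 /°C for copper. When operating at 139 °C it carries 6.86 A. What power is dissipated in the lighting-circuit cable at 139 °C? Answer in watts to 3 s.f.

ρ = 0.0169 Ω·mm²/m = 1.69×10^-8 Ω·m
A = π(2.59/2 mm)² = π(1.2950e-03 m)² = 5.269e-06 m²
R₍20₎ = ρL/A = (1.69×10^-8)(41.5)/(5.269e-06) = 0.1331 Ω
R₍139₎ = R₍20₎(1 + αΔT) = 0.1331 × (1 + 0.0038×119) = 0.1933 Ω
P = I²R = (6.86)² × 0.1933 = 9.10 W

9.10 W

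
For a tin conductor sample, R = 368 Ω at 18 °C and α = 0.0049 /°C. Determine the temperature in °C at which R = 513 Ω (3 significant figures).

R = R₀(1 + α(T − T₀)) ⇒ T = T₀ + (R/R₀ − 1)/α
T = 18 + (513/368 − 1)/0.0049 = 18 + (0.394)/0.0049 = 98.4 °C

98.4 °C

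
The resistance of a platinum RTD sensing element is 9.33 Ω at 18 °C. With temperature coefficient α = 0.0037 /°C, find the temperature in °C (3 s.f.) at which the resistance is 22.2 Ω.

391 °C

R = R₀(1 + α(T − T₀)) ⇒ T = T₀ + (R/R₀ − 1)/α
T = 18 + (22.2/9.33 − 1)/0.0037 = 18 + (1.379)/0.0037 = 391 °C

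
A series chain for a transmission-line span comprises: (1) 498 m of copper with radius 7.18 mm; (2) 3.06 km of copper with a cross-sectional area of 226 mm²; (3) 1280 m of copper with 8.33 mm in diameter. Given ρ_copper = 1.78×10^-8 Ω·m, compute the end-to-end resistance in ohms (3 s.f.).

0.714 Ω

Seg 1: A = πr² = π(7.1800e-03 m)² = 1.620e-04 m²
R_1 = (1.78×10^-8)(498)/(1.620e-04) = 0.05473 Ω
Seg 2: A = 226 mm² = 2.260e-04 m²
R_2 = (1.78×10^-8)(3060)/(2.260e-04) = 0.241 Ω
Seg 3: A = π(d/2)² = π(4.1650e-03 m)² = 5.450e-05 m²
R_3 = (1.78×10^-8)(1280)/(5.450e-05) = 0.4181 Ω
R_total = R_1 + R_2 + R_3 = 0.714 Ω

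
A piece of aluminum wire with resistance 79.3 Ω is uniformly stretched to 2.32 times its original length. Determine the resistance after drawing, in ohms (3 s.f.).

427 Ω

Volume constant ⇒ A' = A/k with k = 2.32. R' = ρ(kL)/(A/k) = k²R.
R' = 5.382 × 79.3 = 427 Ω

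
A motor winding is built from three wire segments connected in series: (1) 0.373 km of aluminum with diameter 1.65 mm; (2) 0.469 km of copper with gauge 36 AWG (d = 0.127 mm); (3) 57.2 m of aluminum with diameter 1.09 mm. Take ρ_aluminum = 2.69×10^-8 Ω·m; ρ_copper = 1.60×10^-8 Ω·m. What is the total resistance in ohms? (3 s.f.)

Seg 1: A = π(d/2)² = π(8.2500e-04 m)² = 2.138e-06 m²
R_1 = (2.69×10^-8)(373)/(2.138e-06) = 4.692 Ω
Seg 2: A = π(0.127/2 mm)² = π(6.3500e-05 m)² = 1.267e-08 m²
R_2 = (1.60×10^-8)(469)/(1.267e-08) = 592.4 Ω
Seg 3: A = π(d/2)² = π(5.4500e-04 m)² = 9.331e-07 m²
R_3 = (2.69×10^-8)(57.2)/(9.331e-07) = 1.649 Ω
R_total = R_1 + R_2 + R_3 = 599 Ω

599 Ω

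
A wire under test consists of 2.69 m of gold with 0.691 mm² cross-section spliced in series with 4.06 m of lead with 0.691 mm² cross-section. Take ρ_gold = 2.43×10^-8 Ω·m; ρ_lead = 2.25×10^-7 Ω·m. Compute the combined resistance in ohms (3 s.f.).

1.42 Ω

Segment 1: A = 0.691 mm² = 6.910e-07 m²
R₁ = ρL/A = (2.43×10^-8)(2.69)/(6.910e-07) = 0.0946 Ω
R₂ = (2.25×10^-7)(4.06)/(6.910e-07) = 1.322 Ω
R = R₁ + R₂ = 1.42 Ω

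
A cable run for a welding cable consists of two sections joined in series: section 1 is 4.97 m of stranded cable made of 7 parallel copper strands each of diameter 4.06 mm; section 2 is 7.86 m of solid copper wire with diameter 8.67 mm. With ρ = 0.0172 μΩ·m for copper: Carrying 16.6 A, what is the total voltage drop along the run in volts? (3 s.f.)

0.0537 V

ρ = 0.0172 μΩ·m = 1.72×10^-8 Ω·m
Section 1: A_strand = π(2.0300e-03)² = 1.295e-05 m²; R₁ = ρL/(N·A_s) = (1.72×10^-8)(4.97)/(7×1.295e-05) = 9.433×10^-4 Ω
Section 2: A = π(d/2)² = π(4.3350e-03 m)² = 5.904e-05 m²
R₂ = (1.72×10^-8)(7.86)/(5.904e-05) = 0.00229 Ω
R = R₁ + R₂ = 0.003233 Ω
V = IR = 16.6 × 0.003233 = 0.0537 V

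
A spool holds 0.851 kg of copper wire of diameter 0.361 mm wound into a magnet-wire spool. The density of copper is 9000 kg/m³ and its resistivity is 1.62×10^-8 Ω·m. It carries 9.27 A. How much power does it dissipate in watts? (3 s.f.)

12600 W

A = π(d/2)² = π(1.8050e-04 m)² = 1.0235e-07 m²
L = m/(density·A) = 0.851/(9000×1.0235e-07) = 923.8 m
R = ρL/A = (1.62×10^-8)(923.8)/(1.0235e-07) = 146.2 Ω
P = I²R = (9.27)² × 146.2 = 12600 W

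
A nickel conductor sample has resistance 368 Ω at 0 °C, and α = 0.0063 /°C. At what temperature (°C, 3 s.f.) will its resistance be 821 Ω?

R = R₀(1 + α(T − T₀)) ⇒ T = T₀ + (R/R₀ − 1)/α
T = 0 + (821/368 − 1)/0.0063 = 0 + (1.231)/0.0063 = 195 °C

195 °C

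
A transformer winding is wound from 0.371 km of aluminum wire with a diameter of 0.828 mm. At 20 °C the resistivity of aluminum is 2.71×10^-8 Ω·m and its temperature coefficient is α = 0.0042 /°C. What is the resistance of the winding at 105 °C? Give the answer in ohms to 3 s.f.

A = π(d/2)² = π(4.1400e-04 m)² = 5.385e-07 m²
R₍20°C₎ = ρL/A = (2.71×10^-8)(371)/(5.385e-07) = 18.67 Ω
R = R₀(1 + αΔT) = 18.67(1 + 0.0042×85) = 25.3 Ω

25.3 Ω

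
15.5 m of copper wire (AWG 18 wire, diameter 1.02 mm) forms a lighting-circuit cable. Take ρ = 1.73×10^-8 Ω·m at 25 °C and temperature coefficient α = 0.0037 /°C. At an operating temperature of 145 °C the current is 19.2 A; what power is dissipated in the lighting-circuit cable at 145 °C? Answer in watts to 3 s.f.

175 W

A = π(1.02/2 mm)² = π(5.1000e-04 m)² = 8.171e-07 m²
R₍25₎ = ρL/A = (1.73×10^-8)(15.5)/(8.171e-07) = 0.3282 Ω
R₍145₎ = R₍25₎(1 + αΔT) = 0.3282 × (1 + 0.0037×120) = 0.4739 Ω
P = I²R = (19.2)² × 0.4739 = 175 W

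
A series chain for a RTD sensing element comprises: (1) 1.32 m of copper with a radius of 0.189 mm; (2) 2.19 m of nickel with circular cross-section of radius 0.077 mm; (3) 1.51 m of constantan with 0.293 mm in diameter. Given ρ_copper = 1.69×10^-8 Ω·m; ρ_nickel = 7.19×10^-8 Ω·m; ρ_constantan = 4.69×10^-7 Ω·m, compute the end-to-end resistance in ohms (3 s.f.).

19.2 Ω

Seg 1: A = πr² = π(1.8900e-04 m)² = 1.122e-07 m²
R_1 = (1.69×10^-8)(1.32)/(1.122e-07) = 0.1988 Ω
Seg 2: A = πr² = π(7.7000e-05 m)² = 1.863e-08 m²
R_2 = (7.19×10^-8)(2.19)/(1.863e-08) = 8.454 Ω
Seg 3: A = π(d/2)² = π(1.4650e-04 m)² = 6.743e-08 m²
R_3 = (4.69×10^-7)(1.51)/(6.743e-08) = 10.5 Ω
R_total = R_1 + R_2 + R_3 = 19.2 Ω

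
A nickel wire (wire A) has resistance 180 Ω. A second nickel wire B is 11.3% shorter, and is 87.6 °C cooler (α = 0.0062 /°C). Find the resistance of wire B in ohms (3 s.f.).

72.9 Ω

R ∝ ρL/d² with ρ ∝ (1+αΔT), so R_B/R_A = (1 − 11.3/100) × (1 − 0.0062×87.6)
= 0.887 × 0.4569 = 0.4052
R_B = 0.4052 × 180 = 72.9 Ω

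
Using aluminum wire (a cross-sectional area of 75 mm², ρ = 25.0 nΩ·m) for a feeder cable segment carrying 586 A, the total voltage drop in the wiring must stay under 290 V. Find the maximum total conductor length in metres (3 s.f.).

1480 m

ρ = 25.0 nΩ·m = 2.50×10^-8 Ω·m
A = 75 mm² = 7.500e-05 m²
L_max = V_max·A/(1·ρI) = (290)(7.500e-05)/(2.50×10^-8×586) = 1480 m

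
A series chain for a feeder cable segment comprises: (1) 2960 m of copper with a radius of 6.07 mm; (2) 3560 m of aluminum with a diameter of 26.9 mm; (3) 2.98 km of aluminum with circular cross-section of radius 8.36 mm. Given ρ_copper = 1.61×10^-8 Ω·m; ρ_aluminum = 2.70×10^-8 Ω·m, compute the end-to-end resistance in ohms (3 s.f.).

Seg 1: A = πr² = π(6.0700e-03 m)² = 1.158e-04 m²
R_1 = (1.61×10^-8)(2960)/(1.158e-04) = 0.4117 Ω
Seg 2: A = π(d/2)² = π(1.3450e-02 m)² = 5.683e-04 m²
R_2 = (2.70×10^-8)(3560)/(5.683e-04) = 0.1691 Ω
Seg 3: A = πr² = π(8.3600e-03 m)² = 2.196e-04 m²
R_3 = (2.70×10^-8)(2980)/(2.196e-04) = 0.3665 Ω
R_total = R_1 + R_2 + R_3 = 0.947 Ω

0.947 Ω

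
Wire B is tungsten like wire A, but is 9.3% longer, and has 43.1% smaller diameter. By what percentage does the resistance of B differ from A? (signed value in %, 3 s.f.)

R ∝ L/d², so R_B/R_A = (1 + 9.3/100) × (1 − 43.1/100)⁻²
= 1.093 × 3.089 = 3.376
(R_B − R_A)/R_A = 3.376 − 1 = 238%

238%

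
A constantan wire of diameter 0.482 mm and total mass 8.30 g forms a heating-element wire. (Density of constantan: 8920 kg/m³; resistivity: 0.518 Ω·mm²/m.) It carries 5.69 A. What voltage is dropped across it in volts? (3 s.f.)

82.4 V

ρ = 0.518 Ω·mm²/m = 5.18×10^-7 Ω·m
A = π(d/2)² = π(2.4100e-04 m)² = 1.8247e-07 m²
L = m/(density·A) = 0.0083/(8920×1.8247e-07) = 5.1 m
R = ρL/A = (5.18×10^-7)(5.1)/(1.8247e-07) = 14.48 Ω
V = IR = 5.69 × 14.48 = 82.4 V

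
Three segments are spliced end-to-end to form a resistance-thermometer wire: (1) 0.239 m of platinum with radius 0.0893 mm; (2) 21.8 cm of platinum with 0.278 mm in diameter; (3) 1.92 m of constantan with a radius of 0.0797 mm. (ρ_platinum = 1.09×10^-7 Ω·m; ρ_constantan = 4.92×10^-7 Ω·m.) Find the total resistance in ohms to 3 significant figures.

48.8 Ω

Seg 1: A = πr² = π(8.9300e-05 m)² = 2.505e-08 m²
R_1 = (1.09×10^-7)(0.239)/(2.505e-08) = 1.04 Ω
Seg 2: A = π(d/2)² = π(1.3900e-04 m)² = 6.070e-08 m²
R_2 = (1.09×10^-7)(0.218)/(6.070e-08) = 0.3915 Ω
Seg 3: A = πr² = π(7.9700e-05 m)² = 1.996e-08 m²
R_3 = (4.92×10^-7)(1.92)/(1.996e-08) = 47.34 Ω
R_total = R_1 + R_2 + R_3 = 48.8 Ω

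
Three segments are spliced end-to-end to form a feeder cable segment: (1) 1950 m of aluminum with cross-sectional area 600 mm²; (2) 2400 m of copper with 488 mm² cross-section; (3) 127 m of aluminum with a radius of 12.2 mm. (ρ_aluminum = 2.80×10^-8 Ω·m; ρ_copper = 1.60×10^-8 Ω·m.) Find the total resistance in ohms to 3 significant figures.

Seg 1: A = 600 mm² = 6.000e-04 m²
R_1 = (2.80×10^-8)(1950)/(6.000e-04) = 0.091 Ω
Seg 2: A = 488 mm² = 4.880e-04 m²
R_2 = (1.60×10^-8)(2400)/(4.880e-04) = 0.07869 Ω
Seg 3: A = πr² = π(1.2200e-02 m)² = 4.676e-04 m²
R_3 = (2.80×10^-8)(127)/(4.676e-04) = 0.007605 Ω
R_total = R_1 + R_2 + R_3 = 0.177 Ω

0.177 Ω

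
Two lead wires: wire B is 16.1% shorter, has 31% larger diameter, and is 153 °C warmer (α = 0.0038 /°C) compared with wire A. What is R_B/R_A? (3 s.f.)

0.773

R ∝ ρL/d² with ρ ∝ (1+αΔT), so R_B/R_A = (1 − 16.1/100) × (1 + 31/100)⁻² × (1 + 0.0038×153)
= 0.839 × 0.5827 × 1.581 = 0.773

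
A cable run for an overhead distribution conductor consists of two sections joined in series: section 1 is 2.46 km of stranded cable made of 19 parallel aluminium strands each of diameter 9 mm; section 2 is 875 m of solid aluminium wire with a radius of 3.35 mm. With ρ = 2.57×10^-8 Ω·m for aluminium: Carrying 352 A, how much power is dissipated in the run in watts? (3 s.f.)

Section 1: A_strand = π(4.5000e-03)² = 6.362e-05 m²; R₁ = ρL/(N·A_s) = (2.57×10^-8)(2460)/(19×6.362e-05) = 0.0523 Ω
Section 2: A = πr² = π(3.3500e-03 m)² = 3.526e-05 m²
R₂ = (2.57×10^-8)(875)/(3.526e-05) = 0.6378 Ω
R = R₁ + R₂ = 0.6901 Ω
P = I²R = (352)² × 0.6901 = 85500 W

85500 W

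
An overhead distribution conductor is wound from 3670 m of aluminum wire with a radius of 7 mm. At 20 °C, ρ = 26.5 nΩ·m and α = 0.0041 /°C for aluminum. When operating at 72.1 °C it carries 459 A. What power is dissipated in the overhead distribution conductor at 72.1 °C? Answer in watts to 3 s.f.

ρ = 26.5 nΩ·m = 2.65×10^-8 Ω·m
A = πr² = π(7.0000e-03 m)² = 1.539e-04 m²
R₍20₎ = ρL/A = (2.65×10^-8)(3670)/(1.539e-04) = 0.6318 Ω
R₍72.1₎ = R₍20₎(1 + αΔT) = 0.6318 × (1 + 0.0041×52.1) = 0.7667 Ω
P = I²R = (459)² × 0.7667 = 1.62×10^5 W

1.62×10^5 W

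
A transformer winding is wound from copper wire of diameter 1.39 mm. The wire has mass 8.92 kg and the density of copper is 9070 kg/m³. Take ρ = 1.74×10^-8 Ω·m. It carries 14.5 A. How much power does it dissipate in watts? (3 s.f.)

1560 W

A = π(d/2)² = π(6.9500e-04 m)² = 1.5175e-06 m²
L = m/(density·A) = 8.92/(9070×1.5175e-06) = 648.1 m
R = ρL/A = (1.74×10^-8)(648.1)/(1.5175e-06) = 7.431 Ω
P = I²R = (14.5)² × 7.431 = 1560 W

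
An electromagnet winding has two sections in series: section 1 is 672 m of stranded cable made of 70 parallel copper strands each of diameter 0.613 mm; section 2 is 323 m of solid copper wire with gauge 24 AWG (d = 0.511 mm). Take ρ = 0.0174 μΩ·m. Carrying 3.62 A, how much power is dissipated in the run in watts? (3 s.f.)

ρ = 0.0174 μΩ·m = 1.74×10^-8 Ω·m
Section 1: A_strand = π(3.0650e-04)² = 2.951e-07 m²; R₁ = ρL/(N·A_s) = (1.74×10^-8)(672)/(70×2.951e-07) = 0.566 Ω
Section 2: A = π(0.511/2 mm)² = π(2.5550e-04 m)² = 2.051e-07 m²
R₂ = (1.74×10^-8)(323)/(2.051e-07) = 27.4 Ω
R = R₁ + R₂ = 27.97 Ω
P = I²R = (3.62)² × 27.97 = 367 W

367 W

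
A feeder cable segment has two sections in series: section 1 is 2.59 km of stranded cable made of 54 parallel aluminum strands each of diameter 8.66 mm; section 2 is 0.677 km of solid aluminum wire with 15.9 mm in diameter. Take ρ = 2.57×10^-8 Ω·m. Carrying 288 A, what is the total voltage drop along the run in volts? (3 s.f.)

Section 1: A_strand = π(4.3300e-03)² = 5.890e-05 m²; R₁ = ρL/(N·A_s) = (2.57×10^-8)(2590)/(54×5.890e-05) = 0.02093 Ω
Section 2: A = π(d/2)² = π(7.9500e-03 m)² = 1.986e-04 m²
R₂ = (2.57×10^-8)(677)/(1.986e-04) = 0.08763 Ω
R = R₁ + R₂ = 0.1086 Ω
V = IR = 288 × 0.1086 = 31.3 V

31.3 V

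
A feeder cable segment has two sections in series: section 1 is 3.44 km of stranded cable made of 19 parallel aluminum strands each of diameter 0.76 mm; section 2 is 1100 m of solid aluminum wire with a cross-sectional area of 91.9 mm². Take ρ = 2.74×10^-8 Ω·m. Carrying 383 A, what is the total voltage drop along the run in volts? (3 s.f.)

4310 V

Section 1: A_strand = π(3.8000e-04)² = 4.536e-07 m²; R₁ = ρL/(N·A_s) = (2.74×10^-8)(3440)/(19×4.536e-07) = 10.94 Ω
Section 2: A = 91.9 mm² = 9.190e-05 m²
R₂ = (2.74×10^-8)(1100)/(9.190e-05) = 0.328 Ω
R = R₁ + R₂ = 11.26 Ω
V = IR = 383 × 11.26 = 4310 V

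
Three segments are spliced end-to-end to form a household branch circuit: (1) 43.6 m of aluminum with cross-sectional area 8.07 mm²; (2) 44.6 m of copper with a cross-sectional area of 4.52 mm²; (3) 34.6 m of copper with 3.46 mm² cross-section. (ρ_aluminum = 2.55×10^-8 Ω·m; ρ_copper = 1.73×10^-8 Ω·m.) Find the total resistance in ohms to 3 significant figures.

0.481 Ω

Seg 1: A = 8.07 mm² = 8.070e-06 m²
R_1 = (2.55×10^-8)(43.6)/(8.070e-06) = 0.1378 Ω
Seg 2: A = 4.52 mm² = 4.520e-06 m²
R_2 = (1.73×10^-8)(44.6)/(4.520e-06) = 0.1707 Ω
Seg 3: A = 3.46 mm² = 3.460e-06 m²
R_3 = (1.73×10^-8)(34.6)/(3.460e-06) = 0.173 Ω
R_total = R_1 + R_2 + R_3 = 0.481 Ω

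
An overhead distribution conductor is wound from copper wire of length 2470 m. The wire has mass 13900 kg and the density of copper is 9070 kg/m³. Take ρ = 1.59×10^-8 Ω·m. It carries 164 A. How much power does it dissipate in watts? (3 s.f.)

A = m/(density·L) = 13900/(9070×2470) = 6.2046e-04 m²
R = ρL/A = (1.59×10^-8)(2470)/(6.2046e-04) = 0.0633 Ω
P = I²R = (164)² × 0.0633 = 1700 W

1700 W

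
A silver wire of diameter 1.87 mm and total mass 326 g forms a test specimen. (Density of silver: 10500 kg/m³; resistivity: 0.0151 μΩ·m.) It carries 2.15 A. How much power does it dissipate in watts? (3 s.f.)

0.287 W

ρ = 0.0151 μΩ·m = 1.51×10^-8 Ω·m
A = π(d/2)² = π(9.3500e-04 m)² = 2.7465e-06 m²
L = m/(density·A) = 0.326/(10500×2.7465e-06) = 11.3 m
R = ρL/A = (1.51×10^-8)(11.3)/(2.7465e-06) = 0.06215 Ω
P = I²R = (2.15)² × 0.06215 = 0.287 W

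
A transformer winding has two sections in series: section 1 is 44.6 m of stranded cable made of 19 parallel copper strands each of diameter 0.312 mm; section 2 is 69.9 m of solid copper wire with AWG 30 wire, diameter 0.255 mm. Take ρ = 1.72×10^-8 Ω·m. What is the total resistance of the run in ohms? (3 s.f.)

Section 1: A_strand = π(1.5600e-04)² = 7.645e-08 m²; R₁ = ρL/(N·A_s) = (1.72×10^-8)(44.6)/(19×7.645e-08) = 0.5281 Ω
Section 2: A = π(0.255/2 mm)² = π(1.2750e-04 m)² = 5.107e-08 m²
R₂ = (1.72×10^-8)(69.9)/(5.107e-08) = 23.54 Ω
R = R₁ + R₂ = 24.1 Ω

24.1 Ω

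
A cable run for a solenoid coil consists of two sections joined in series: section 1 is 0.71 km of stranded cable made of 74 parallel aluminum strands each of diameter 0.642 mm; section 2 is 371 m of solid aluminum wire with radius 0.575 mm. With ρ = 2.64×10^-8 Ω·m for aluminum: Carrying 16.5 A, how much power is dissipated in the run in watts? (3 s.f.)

Section 1: A_strand = π(3.2100e-04)² = 3.237e-07 m²; R₁ = ρL/(N·A_s) = (2.64×10^-8)(710)/(74×3.237e-07) = 0.7825 Ω
Section 2: A = πr² = π(5.7500e-04 m)² = 1.039e-06 m²
R₂ = (2.64×10^-8)(371)/(1.039e-06) = 9.43 Ω
R = R₁ + R₂ = 10.21 Ω
P = I²R = (16.5)² × 10.21 = 2780 W

2780 W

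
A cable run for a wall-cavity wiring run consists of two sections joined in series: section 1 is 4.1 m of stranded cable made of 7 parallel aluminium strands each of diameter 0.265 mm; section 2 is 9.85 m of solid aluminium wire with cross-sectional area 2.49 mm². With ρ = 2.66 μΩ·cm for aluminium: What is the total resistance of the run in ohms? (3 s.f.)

ρ = 2.66 μΩ·cm = 2.66×10^-8 Ω·m
Section 1: A_strand = π(1.3250e-04)² = 5.515e-08 m²; R₁ = ρL/(N·A_s) = (2.66×10^-8)(4.1)/(7×5.515e-08) = 0.2825 Ω
Section 2: A = 2.49 mm² = 2.490e-06 m²
R₂ = (2.66×10^-8)(9.85)/(2.490e-06) = 0.1052 Ω
R = R₁ + R₂ = 0.388 Ω

0.388 Ω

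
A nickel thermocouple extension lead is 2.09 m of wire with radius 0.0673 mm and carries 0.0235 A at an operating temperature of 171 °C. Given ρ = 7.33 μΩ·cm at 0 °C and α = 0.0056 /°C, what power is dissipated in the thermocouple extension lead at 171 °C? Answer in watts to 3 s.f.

0.0116 W

ρ = 7.33 μΩ·cm = 7.33×10^-8 Ω·m
A = πr² = π(6.7300e-05 m)² = 1.423e-08 m²
R₍0₎ = ρL/A = (7.33×10^-8)(2.09)/(1.423e-08) = 10.77 Ω
R₍171₎ = R₍0₎(1 + αΔT) = 10.77 × (1 + 0.0056×171) = 21.08 Ω
P = I²R = (0.0235)² × 21.08 = 0.0116 W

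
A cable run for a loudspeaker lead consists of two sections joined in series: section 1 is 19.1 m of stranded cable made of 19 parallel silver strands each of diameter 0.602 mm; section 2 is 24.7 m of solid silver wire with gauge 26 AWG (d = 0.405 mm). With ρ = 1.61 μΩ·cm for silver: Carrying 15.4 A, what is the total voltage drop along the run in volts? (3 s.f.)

ρ = 1.61 μΩ·cm = 1.61×10^-8 Ω·m
Section 1: A_strand = π(3.0100e-04)² = 2.846e-07 m²; R₁ = ρL/(N·A_s) = (1.61×10^-8)(19.1)/(19×2.846e-07) = 0.05686 Ω
Section 2: A = π(0.405/2 mm)² = π(2.0250e-04 m)² = 1.288e-07 m²
R₂ = (1.61×10^-8)(24.7)/(1.288e-07) = 3.087 Ω
R = R₁ + R₂ = 3.144 Ω
V = IR = 15.4 × 3.144 = 48.4 V

48.4 V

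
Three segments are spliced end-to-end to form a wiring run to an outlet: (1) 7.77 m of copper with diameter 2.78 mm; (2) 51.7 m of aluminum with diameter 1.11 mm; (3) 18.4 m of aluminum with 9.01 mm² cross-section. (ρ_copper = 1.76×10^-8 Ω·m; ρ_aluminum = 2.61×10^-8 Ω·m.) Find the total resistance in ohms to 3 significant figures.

1.47 Ω

Seg 1: A = π(d/2)² = π(1.3900e-03 m)² = 6.070e-06 m²
R_1 = (1.76×10^-8)(7.77)/(6.070e-06) = 0.02253 Ω
Seg 2: A = π(d/2)² = π(5.5500e-04 m)² = 9.677e-07 m²
R_2 = (2.61×10^-8)(51.7)/(9.677e-07) = 1.394 Ω
Seg 3: A = 9.01 mm² = 9.010e-06 m²
R_3 = (2.61×10^-8)(18.4)/(9.010e-06) = 0.0533 Ω
R_total = R_1 + R_2 + R_3 = 1.47 Ω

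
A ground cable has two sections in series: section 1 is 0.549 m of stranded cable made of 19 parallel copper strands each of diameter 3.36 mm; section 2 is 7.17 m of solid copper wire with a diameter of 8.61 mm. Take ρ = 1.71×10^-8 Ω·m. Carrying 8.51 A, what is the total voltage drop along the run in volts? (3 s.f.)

Section 1: A_strand = π(1.6800e-03)² = 8.867e-06 m²; R₁ = ρL/(N·A_s) = (1.71×10^-8)(0.549)/(19×8.867e-06) = 5.572×10^-5 Ω
Section 2: A = π(d/2)² = π(4.3050e-03 m)² = 5.822e-05 m²
R₂ = (1.71×10^-8)(7.17)/(5.822e-05) = 0.002106 Ω
R = R₁ + R₂ = 0.002162 Ω
V = IR = 8.51 × 0.002162 = 0.0184 V

0.0184 V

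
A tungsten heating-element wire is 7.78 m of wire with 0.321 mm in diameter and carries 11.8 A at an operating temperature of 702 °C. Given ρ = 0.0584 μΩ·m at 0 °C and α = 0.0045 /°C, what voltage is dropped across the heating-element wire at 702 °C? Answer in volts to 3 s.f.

ρ = 0.0584 μΩ·m = 5.84×10^-8 Ω·m
A = π(d/2)² = π(1.6050e-04 m)² = 8.093e-08 m²
R₍0₎ = ρL/A = (5.84×10^-8)(7.78)/(8.093e-08) = 5.614 Ω
R₍702₎ = R₍0₎(1 + αΔT) = 5.614 × (1 + 0.0045×702) = 23.35 Ω
V = IR = 11.8 × 23.35 = 276 V

276 V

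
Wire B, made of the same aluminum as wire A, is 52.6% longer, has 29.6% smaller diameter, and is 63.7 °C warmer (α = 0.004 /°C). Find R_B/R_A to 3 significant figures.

3.86

R ∝ ρL/d² with ρ ∝ (1+αΔT), so R_B/R_A = (1 + 52.6/100) × (1 − 29.6/100)⁻² × (1 + 0.004×63.7)
= 1.526 × 2.018 × 1.255 = 3.86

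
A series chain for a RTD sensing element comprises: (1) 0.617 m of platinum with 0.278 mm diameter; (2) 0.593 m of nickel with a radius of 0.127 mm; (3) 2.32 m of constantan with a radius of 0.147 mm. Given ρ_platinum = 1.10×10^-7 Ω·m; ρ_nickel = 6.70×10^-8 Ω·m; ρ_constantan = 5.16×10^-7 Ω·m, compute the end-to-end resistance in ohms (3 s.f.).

Seg 1: A = π(d/2)² = π(1.3900e-04 m)² = 6.070e-08 m²
R_1 = (1.10×10^-7)(0.617)/(6.070e-08) = 1.118 Ω
Seg 2: A = πr² = π(1.2700e-04 m)² = 5.067e-08 m²
R_2 = (6.70×10^-8)(0.593)/(5.067e-08) = 0.7841 Ω
Seg 3: A = πr² = π(1.4700e-04 m)² = 6.789e-08 m²
R_3 = (5.16×10^-7)(2.32)/(6.789e-08) = 17.63 Ω
R_total = R_1 + R_2 + R_3 = 19.5 Ω

19.5 Ω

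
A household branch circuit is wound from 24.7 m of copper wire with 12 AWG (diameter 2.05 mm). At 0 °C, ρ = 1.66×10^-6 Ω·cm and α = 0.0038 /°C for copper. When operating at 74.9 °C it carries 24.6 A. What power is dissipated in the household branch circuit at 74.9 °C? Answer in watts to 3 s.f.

96.6 W

ρ = 1.66×10^-6 Ω·cm = 1.66×10^-8 Ω·m
A = π(2.05/2 mm)² = π(1.0250e-03 m)² = 3.301e-06 m²
R₍0₎ = ρL/A = (1.66×10^-8)(24.7)/(3.301e-06) = 0.1242 Ω
R₍74.9₎ = R₍0₎(1 + αΔT) = 0.1242 × (1 + 0.0038×74.9) = 0.1596 Ω
P = I²R = (24.6)² × 0.1596 = 96.6 W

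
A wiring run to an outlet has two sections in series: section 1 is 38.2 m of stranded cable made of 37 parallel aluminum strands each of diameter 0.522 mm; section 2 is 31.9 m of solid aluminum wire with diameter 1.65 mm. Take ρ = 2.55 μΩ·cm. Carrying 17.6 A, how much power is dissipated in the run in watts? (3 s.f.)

156 W

ρ = 2.55 μΩ·cm = 2.55×10^-8 Ω·m
Section 1: A_strand = π(2.6100e-04)² = 2.140e-07 m²; R₁ = ρL/(N·A_s) = (2.55×10^-8)(38.2)/(37×2.140e-07) = 0.123 Ω
Section 2: A = π(d/2)² = π(8.2500e-04 m)² = 2.138e-06 m²
R₂ = (2.55×10^-8)(31.9)/(2.138e-06) = 0.3804 Ω
R = R₁ + R₂ = 0.5034 Ω
P = I²R = (17.6)² × 0.5034 = 156 W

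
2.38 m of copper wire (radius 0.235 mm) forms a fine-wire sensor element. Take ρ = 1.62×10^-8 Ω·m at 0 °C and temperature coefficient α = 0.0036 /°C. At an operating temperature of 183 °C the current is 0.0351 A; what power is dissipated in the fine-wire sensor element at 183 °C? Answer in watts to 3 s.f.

A = πr² = π(2.3500e-04 m)² = 1.735e-07 m²
R₍0₎ = ρL/A = (1.62×10^-8)(2.38)/(1.735e-07) = 0.2222 Ω
R₍183₎ = R₍0₎(1 + αΔT) = 0.2222 × (1 + 0.0036×183) = 0.3686 Ω
P = I²R = (0.0351)² × 0.3686 = 4.54×10^-4 W

4.54×10^-4 W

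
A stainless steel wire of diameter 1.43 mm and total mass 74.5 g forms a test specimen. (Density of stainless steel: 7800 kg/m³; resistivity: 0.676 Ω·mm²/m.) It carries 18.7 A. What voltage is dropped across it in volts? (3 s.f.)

ρ = 0.676 Ω·mm²/m = 6.76×10^-7 Ω·m
A = π(d/2)² = π(7.1500e-04 m)² = 1.6061e-06 m²
L = m/(density·A) = 0.0745/(7800×1.6061e-06) = 5.947 m
R = ρL/A = (6.76×10^-7)(5.947)/(1.6061e-06) = 2.503 Ω
V = IR = 18.7 × 2.503 = 46.8 V

46.8 V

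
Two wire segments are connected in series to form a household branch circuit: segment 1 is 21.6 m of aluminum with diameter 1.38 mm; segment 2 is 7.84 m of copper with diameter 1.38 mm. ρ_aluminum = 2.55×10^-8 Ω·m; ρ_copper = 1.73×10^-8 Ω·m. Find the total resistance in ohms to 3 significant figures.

0.459 Ω

Segment 1: A = π(d/2)² = π(6.9000e-04 m)² = 1.496e-06 m²
R₁ = ρL/A = (2.55×10^-8)(21.6)/(1.496e-06) = 0.3683 Ω
R₂ = (1.73×10^-8)(7.84)/(1.496e-06) = 0.09068 Ω
R = R₁ + R₂ = 0.459 Ω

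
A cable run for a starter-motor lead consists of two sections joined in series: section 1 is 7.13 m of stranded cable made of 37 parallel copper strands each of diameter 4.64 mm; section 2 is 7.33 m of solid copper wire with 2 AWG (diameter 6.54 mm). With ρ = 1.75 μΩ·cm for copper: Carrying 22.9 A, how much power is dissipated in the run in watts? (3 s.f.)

ρ = 1.75 μΩ·cm = 1.75×10^-8 Ω·m
Section 1: A_strand = π(2.3200e-03)² = 1.691e-05 m²; R₁ = ρL/(N·A_s) = (1.75×10^-8)(7.13)/(37×1.691e-05) = 1.994×10^-4 Ω
Section 2: A = π(6.54/2 mm)² = π(3.2700e-03 m)² = 3.359e-05 m²
R₂ = (1.75×10^-8)(7.33)/(3.359e-05) = 0.003819 Ω
R = R₁ + R₂ = 0.004018 Ω
P = I²R = (22.9)² × 0.004018 = 2.11 W

2.11 W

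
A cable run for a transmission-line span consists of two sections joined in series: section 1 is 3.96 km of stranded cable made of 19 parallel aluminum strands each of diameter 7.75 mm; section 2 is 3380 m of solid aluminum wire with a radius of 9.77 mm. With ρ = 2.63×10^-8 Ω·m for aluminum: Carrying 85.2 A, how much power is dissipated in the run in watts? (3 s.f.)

Section 1: A_strand = π(3.8750e-03)² = 4.717e-05 m²; R₁ = ρL/(N·A_s) = (2.63×10^-8)(3960)/(19×4.717e-05) = 0.1162 Ω
Section 2: A = πr² = π(9.7700e-03 m)² = 2.999e-04 m²
R₂ = (2.63×10^-8)(3380)/(2.999e-04) = 0.2964 Ω
R = R₁ + R₂ = 0.4126 Ω
P = I²R = (85.2)² × 0.4126 = 3000 W

3000 W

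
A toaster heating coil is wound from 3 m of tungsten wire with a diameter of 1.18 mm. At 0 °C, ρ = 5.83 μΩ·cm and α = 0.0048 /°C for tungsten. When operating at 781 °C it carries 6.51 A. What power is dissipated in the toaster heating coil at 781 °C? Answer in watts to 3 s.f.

ρ = 5.83 μΩ·cm = 5.83×10^-8 Ω·m
A = π(d/2)² = π(5.9000e-04 m)² = 1.094e-06 m²
R₍0₎ = ρL/A = (5.83×10^-8)(3)/(1.094e-06) = 0.1599 Ω
R₍781₎ = R₍0₎(1 + αΔT) = 0.1599 × (1 + 0.0048×781) = 0.7595 Ω
P = I²R = (6.51)² × 0.7595 = 32.2 W

32.2 W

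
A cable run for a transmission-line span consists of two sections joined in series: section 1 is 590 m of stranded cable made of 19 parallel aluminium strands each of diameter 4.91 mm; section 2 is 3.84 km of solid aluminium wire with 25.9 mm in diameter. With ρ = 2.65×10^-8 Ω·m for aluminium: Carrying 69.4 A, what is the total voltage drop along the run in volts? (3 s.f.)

16.4 V

Section 1: A_strand = π(2.4550e-03)² = 1.893e-05 m²; R₁ = ρL/(N·A_s) = (2.65×10^-8)(590)/(19×1.893e-05) = 0.04346 Ω
Section 2: A = π(d/2)² = π(1.2950e-02 m)² = 5.269e-04 m²
R₂ = (2.65×10^-8)(3840)/(5.269e-04) = 0.1931 Ω
R = R₁ + R₂ = 0.2366 Ω
V = IR = 69.4 × 0.2366 = 16.4 V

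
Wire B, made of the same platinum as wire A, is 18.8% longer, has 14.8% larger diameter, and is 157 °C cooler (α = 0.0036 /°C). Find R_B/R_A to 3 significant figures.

0.392

R ∝ ρL/d² with ρ ∝ (1+αΔT), so R_B/R_A = (1 + 18.8/100) × (1 + 14.8/100)⁻² × (1 − 0.0036×157)
= 1.188 × 0.7588 × 0.4348 = 0.392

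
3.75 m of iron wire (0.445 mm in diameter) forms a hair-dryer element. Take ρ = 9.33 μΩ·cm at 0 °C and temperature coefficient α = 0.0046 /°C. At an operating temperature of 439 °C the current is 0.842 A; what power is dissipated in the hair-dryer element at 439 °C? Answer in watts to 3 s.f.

ρ = 9.33 μΩ·cm = 9.33×10^-8 Ω·m
A = π(d/2)² = π(2.2250e-04 m)² = 1.555e-07 m²
R₍0₎ = ρL/A = (9.33×10^-8)(3.75)/(1.555e-07) = 2.25 Ω
R₍439₎ = R₍0₎(1 + αΔT) = 2.25 × (1 + 0.0046×439) = 6.792 Ω
P = I²R = (0.842)² × 6.792 = 4.82 W

4.82 W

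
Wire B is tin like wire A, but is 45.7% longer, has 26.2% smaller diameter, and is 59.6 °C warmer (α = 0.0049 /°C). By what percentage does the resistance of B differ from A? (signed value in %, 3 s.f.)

R ∝ ρL/d² with ρ ∝ (1+αΔT), so R_B/R_A = (1 + 45.7/100) × (1 − 26.2/100)⁻² × (1 + 0.0049×59.6)
= 1.457 × 1.836 × 1.292 = 3.456
(R_B − R_A)/R_A = 3.456 − 1 = 246%

246%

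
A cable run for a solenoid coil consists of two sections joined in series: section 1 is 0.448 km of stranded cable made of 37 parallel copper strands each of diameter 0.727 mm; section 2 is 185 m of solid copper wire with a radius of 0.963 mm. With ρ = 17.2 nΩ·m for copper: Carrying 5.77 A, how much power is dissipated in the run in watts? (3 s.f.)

53.1 W

ρ = 17.2 nΩ·m = 1.72×10^-8 Ω·m
Section 1: A_strand = π(3.6350e-04)² = 4.151e-07 m²; R₁ = ρL/(N·A_s) = (1.72×10^-8)(448)/(37×4.151e-07) = 0.5017 Ω
Section 2: A = πr² = π(9.6300e-04 m)² = 2.913e-06 m²
R₂ = (1.72×10^-8)(185)/(2.913e-06) = 1.092 Ω
R = R₁ + R₂ = 1.594 Ω
P = I²R = (5.77)² × 1.594 = 53.1 W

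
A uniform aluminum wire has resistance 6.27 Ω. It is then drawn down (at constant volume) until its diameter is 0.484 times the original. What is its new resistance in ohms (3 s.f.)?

114 Ω

Volume constant ⇒ L' = L/r² with r = 0.484. R' = ρL'/A' = ρ(L/r²)/(πr²d₀²/4) = R/r⁴.
R' = 18.22 × 6.27 = 114 Ω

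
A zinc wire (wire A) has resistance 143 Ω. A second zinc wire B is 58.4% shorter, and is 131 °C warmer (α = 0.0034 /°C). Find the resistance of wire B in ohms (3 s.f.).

R ∝ ρL/d² with ρ ∝ (1+αΔT), so R_B/R_A = (1 − 58.4/100) × (1 + 0.0034×131)
= 0.416 × 1.445 = 0.6013
R_B = 0.6013 × 143 = 86.0 Ω

86.0 Ω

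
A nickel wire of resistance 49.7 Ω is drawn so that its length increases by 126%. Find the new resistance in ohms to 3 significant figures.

k = 1 + 126/100 = 2.26; volume constant ⇒ A' = A/k, so R' = k²R.
R' = 5.108 × 49.7 = 254 Ω

254 Ω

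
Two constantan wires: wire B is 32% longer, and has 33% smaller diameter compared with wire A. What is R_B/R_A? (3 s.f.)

R ∝ L/d², so R_B/R_A = (1 + 32/100) × (1 − 33/100)⁻²
= 1.32 × 2.228 = 2.94

2.94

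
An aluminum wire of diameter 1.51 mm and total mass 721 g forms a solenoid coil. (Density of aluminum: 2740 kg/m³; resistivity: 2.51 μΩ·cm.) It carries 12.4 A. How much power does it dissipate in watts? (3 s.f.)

317 W

ρ = 2.51 μΩ·cm = 2.51×10^-8 Ω·m
A = π(d/2)² = π(7.5500e-04 m)² = 1.7908e-06 m²
L = m/(density·A) = 0.721/(2740×1.7908e-06) = 146.9 m
R = ρL/A = (2.51×10^-8)(146.9)/(1.7908e-06) = 2.06 Ω
P = I²R = (12.4)² × 2.06 = 317 W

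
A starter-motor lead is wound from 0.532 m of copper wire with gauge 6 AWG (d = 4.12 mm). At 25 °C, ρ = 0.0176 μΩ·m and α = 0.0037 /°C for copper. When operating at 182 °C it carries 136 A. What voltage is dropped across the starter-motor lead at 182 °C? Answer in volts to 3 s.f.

0.151 V

ρ = 0.0176 μΩ·m = 1.76×10^-8 Ω·m
A = π(4.12/2 mm)² = π(2.0600e-03 m)² = 1.333e-05 m²
R₍25₎ = ρL/A = (1.76×10^-8)(0.532)/(1.333e-05) = 7.023×10^-4 Ω
R₍182₎ = R₍25₎(1 + αΔT) = 7.023×10^-4 × (1 + 0.0037×157) = 0.00111 Ω
V = IR = 136 × 0.00111 = 0.151 V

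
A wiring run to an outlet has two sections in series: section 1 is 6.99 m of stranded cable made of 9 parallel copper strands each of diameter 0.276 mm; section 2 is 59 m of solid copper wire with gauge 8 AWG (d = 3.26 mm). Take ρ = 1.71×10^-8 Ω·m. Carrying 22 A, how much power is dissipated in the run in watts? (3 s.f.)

166 W

Section 1: A_strand = π(1.3800e-04)² = 5.983e-08 m²; R₁ = ρL/(N·A_s) = (1.71×10^-8)(6.99)/(9×5.983e-08) = 0.222 Ω
Section 2: A = π(3.26/2 mm)² = π(1.6300e-03 m)² = 8.347e-06 m²
R₂ = (1.71×10^-8)(59)/(8.347e-06) = 0.1209 Ω
R = R₁ + R₂ = 0.3429 Ω
P = I²R = (22)² × 0.3429 = 166 W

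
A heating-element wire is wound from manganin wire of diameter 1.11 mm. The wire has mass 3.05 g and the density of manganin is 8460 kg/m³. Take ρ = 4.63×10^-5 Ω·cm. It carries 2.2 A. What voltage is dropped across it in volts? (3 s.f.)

ρ = 4.63×10^-5 Ω·cm = 4.63×10^-7 Ω·m
A = π(d/2)² = π(5.5500e-04 m)² = 9.6769e-07 m²
L = m/(density·A) = 0.00305/(8460×9.6769e-07) = 0.3726 m
R = ρL/A = (4.63×10^-7)(0.3726)/(9.6769e-07) = 0.1783 Ω
V = IR = 2.2 × 0.1783 = 0.392 V

0.392 V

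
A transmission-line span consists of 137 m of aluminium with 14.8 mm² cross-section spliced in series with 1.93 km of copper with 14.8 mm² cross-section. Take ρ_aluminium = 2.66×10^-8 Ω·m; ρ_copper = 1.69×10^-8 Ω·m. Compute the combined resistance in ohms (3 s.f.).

Segment 1: A = 14.8 mm² = 1.480e-05 m²
R₁ = ρL/A = (2.66×10^-8)(137)/(1.480e-05) = 0.2462 Ω
R₂ = (1.69×10^-8)(1930)/(1.480e-05) = 2.204 Ω
R = R₁ + R₂ = 2.45 Ω

2.45 Ω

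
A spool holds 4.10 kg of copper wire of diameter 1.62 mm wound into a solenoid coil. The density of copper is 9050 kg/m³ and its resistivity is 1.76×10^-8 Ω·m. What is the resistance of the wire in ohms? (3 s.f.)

1.88 Ω

A = π(d/2)² = π(8.1000e-04 m)² = 2.0612e-06 m²
L = m/(density·A) = 4.1/(9050×2.0612e-06) = 219.8 m
R = ρL/A = (1.76×10^-8)(219.8)/(2.0612e-06) = 1.88 Ω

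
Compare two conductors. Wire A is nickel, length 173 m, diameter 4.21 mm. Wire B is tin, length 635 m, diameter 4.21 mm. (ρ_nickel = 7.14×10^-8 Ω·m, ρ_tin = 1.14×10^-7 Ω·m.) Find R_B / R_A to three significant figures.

5.86

R ∝ ρL/d², so R_B/R_A = (ρ_B/ρ_A) × (L_B/L_A)
= (1.14×10^-7/7.14×10^-8) × (635/173) = 5.86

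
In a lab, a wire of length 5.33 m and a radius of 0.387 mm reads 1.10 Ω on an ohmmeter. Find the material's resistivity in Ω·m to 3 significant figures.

A = πr² = π(3.8700e-04 m)² = 4.705e-07 m²
ρ = RA/L = (1.1)(4.705e-07)/(5.33) = 9.71×10^-8 Ω·m

9.71×10^-8 Ω·m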